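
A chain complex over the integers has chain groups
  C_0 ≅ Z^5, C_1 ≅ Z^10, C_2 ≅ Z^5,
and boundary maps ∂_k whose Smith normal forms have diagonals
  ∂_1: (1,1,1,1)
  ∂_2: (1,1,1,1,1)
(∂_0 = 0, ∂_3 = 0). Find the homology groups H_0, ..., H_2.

H_0 ≅ Z,  H_1 ≅ Z,  H_2 = 0.

H_0: b_0 = 5 − 0 − 4 = 1; torsion from ∂_1 factors > 1: none. So H_0 ≅ Z.
H_1: b_1 = 10 − 4 − 5 = 1; torsion from ∂_2 factors > 1: none. So H_1 ≅ Z.
H_2: b_2 = 5 − 5 − 0 = 0; torsion from ∂_3 factors > 1: none. So H_2 ≅ 0.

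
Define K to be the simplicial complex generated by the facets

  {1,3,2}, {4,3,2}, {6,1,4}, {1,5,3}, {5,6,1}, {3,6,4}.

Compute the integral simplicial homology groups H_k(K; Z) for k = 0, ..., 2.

Fix the vertex order 1 < 2 < 3 < 4 < 5 < 6 and write every simplex with vertices in increasing order. Then dim K = 2 and the simplices of K are:

  0-simplices (6): [1], [2], [3], [4], [5], [6]
  1-simplices (12): [1,2], [1,3], [1,4], [1,5], [1,6], [2,3], [2,4], [3,4], [3,5], [3,6], [4,6], [5,6]
  2-simplices (6): [1,2,3], [1,3,5], [1,4,6], [1,5,6], [2,3,4], [3,4,6]

so the chain groups are C_0 ≅ Z^6, C_1 ≅ Z^12, C_2 ≅ Z^6.

∂_1: C_1 → C_0 maps an edge to its endpoints' difference, ∂[p,q] = q − p. For instance
  ∂[1,6] = [6] − [1].
As a 6×12 matrix over Z this has rank 5, with invariant factors (1,1,1,1,1).

∂_2: C_2 → C_1 sends each 2-simplex [p,q,r] to [q,r] − [p,r] + [p,q]. For instance
  ∂[1,3,5] = [3,5] − [1,5] + [1,3],
  ∂[2,3,4] = [3,4] − [2,4] + [2,3].
The 12×6 boundary matrix has rank 6 and Smith normal form diag(1,1,1,1,1,1).

Reading off H_k = ker ∂_k / im ∂_{k+1}:

  H_0: rank C_0 − rank ∂_1 = 6 − 5 = 1, and the invariant factors of ∂_1 are all 1, so H_0 = Z.
  H_1: rank ker ∂_1 − rank ∂_2 = (12 − 5) − 6 = 1, and the invariant factors of ∂_2 are all 1, so H_1 = Z.
  H_2: rank ker ∂_2 − rank ∂_3 = (6 − 6) − 0 = 0, and there is no ∂_3, so H_2 = 0.

(K is a triangulation of the cylinder S^1 x I.)

H_0 ≅ Z,  H_1 ≅ Z,  H_2 = 0.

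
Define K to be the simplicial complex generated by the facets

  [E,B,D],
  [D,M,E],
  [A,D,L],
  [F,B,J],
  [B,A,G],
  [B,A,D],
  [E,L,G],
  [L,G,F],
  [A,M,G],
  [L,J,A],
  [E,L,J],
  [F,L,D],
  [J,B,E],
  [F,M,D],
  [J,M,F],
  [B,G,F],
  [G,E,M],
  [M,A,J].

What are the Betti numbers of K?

Take the total order A < B < D < E < F < G < J < L < M on the vertex set. Then K (dimension 2) consists of the simplices:

  0-simplices (9): A, B, D, E, F, G, J, L, M
  1-simplices (27): AB, AD, AG, AJ, AL, AM, BD, BE, BF, BG, BJ, DE, DF, DL, DM, EG, EJ, EL, EM, FG, FJ, FL, FM, GL, GM, JL, JM
  2-simplices (18): ABD, ABG, ADL, AGM, AJL, AJM, BDE, BEJ, BFG, BFJ, DEM, DFL, DFM, EGL, EGM, EJL, FGL, FJM

so the chain groups are C_0 ≅ Z^9, C_1 ≅ Z^27, C_2 ≅ Z^18.

The boundary map ∂_1: C_1 → C_0 is given by ∂[p,q] = [q] − [p].
The resulting 9×27 matrix has rank 8, and its Smith normal form has invariant factors (1,1,1,1,1,1,1,1).

∂_2: C_2 → C_1 sends each 2-simplex [p,q,r] to [q,r] − [p,r] + [p,q]. For instance
  ∂DFM = FM − DM + DF,
  ∂FGL = GL − FL + FG.
As a 27×18 matrix over Z this has rank 17, with invariant factors (1,1,1,1,1,1,1,1,1,1,1,1,1,1,1,1,1).

From H_k ≅ ker(∂_k) / im(∂_{k+1}) we obtain:

  H_0: rank C_0 − rank ∂_1 = 9 − 8 = 1, and the invariant factors of ∂_1 are all 1, so H_0 ≅ Z.
  H_1: rank ker ∂_1 − rank ∂_2 = (27 − 8) − 17 = 2, and the invariant factors of ∂_2 are all 1, so H_1 ≅ Z^2.
  H_2: rank ker ∂_2 − rank ∂_3 = (18 − 17) − 0 = 1, and there is no ∂_3, so H_2 ≅ Z.

As a check, the Euler characteristic is 9 − 27 + 18 = 0, which agrees with 1 − 2 + 1 = 0.
(K is a triangulation of the torus T^2.)

Hence the Betti numbers are b_0 = 1, b_1 = 2, b_2 = 1.

b_0 = 1, b_1 = 2, b_2 = 1.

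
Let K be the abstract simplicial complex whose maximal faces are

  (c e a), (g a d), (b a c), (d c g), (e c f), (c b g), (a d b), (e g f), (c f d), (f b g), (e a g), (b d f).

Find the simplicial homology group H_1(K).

We work with the vertex ordering a < b < c < d < e < f < g. The simplices of K, each written with vertices in increasing order, are:

  0-simplices (7): a, b, c, d, e, f, g
  1-simplices (18): ab, ac, ad, ae, ag, bc, bd, bf, bg, cd, ce, cf, cg, df, dg, ef, eg, fg
  2-simplices (12): abc, abd, ace, adg, aeg, bcg, bdf, bfg, cdf, cdg, cef, efg

giving chain groups C_0 ≅ Z^7, C_1 ≅ Z^18, C_2 ≅ Z^12.

Boundary ∂_1: C_1 → C_0 sends each edge [p,q] (with p < q) to q − p.
As a 7×18 matrix over Z this has rank 6, with invariant factors (1,1,1,1,1,1).

Boundary ∂_2: C_2 → C_1 maps a triangle to the signed sum of its edges. For instance
  ∂aeg = eg − ag + ae,
  ∂abc = bc − ac + ab.
The resulting 18×12 matrix has rank 12, and its Smith normal form has invariant factors (1,1,1,1,1,1,1,1,1,1,1,2).

Now H_k = ker ∂_k / im ∂_{k+1}, so:

  H_1: rank ker ∂_1 − rank ∂_2 = (18 − 6) − 12 = 0, and ∂_2 has invariant factor 2 > 1, so H_1 = Z/2.

H_1 = Z/2.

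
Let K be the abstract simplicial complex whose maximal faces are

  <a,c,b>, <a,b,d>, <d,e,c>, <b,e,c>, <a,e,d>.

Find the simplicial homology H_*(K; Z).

H_0 ≅ Z,  H_1 ≅ Z,  H_2 = 0.

K has 5 vertices, 10 edges, 5 triangles.
rank ∂_0 = 0, rank ∂_1 = 4 ⇒ b_0 = 5 − 0 − 4 = 1; all invariant factors of ∂_1 are 1 so no torsion. So H_0 ≅ Z.
rank ∂_1 = 4, rank ∂_2 = 5 ⇒ b_1 = 10 − 4 − 5 = 1; all invariant factors of ∂_2 are 1 so no torsion. So H_1 ≅ Z.
rank ∂_2 = 5, rank ∂_3 = 0 ⇒ b_2 = 5 − 5 − 0 = 0. So H_2 ≅ 0.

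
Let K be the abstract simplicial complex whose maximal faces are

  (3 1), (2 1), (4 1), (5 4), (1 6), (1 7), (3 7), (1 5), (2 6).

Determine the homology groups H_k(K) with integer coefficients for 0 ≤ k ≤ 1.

H_0 ≅ Z,  H_1 ≅ Z^3.

Order the vertices as 1 < 2 < 3 < 4 < 5 < 6 < 7. Listing each simplex with vertices in this order, K has dimension 1 with simplices:

  0-simplices (7): [1], [2], [3], [4], [5], [6], [7]
  1-simplices (9): [1,2], [1,3], [1,4], [1,5], [1,6], [1,7], [2,6], [3,7], [4,5]

Hence C_0 ≅ Z^7, C_1 ≅ Z^9.

Boundary ∂_1: C_1 → C_0 maps an edge to its endpoints' difference, ∂[p,q] = q − p. For instance
  ∂[1,5] = [5] − [1].
The 7×9 boundary matrix has rank 6 and Smith normal form diag(1,1,1,1,1,1).

From H_k ≅ ker(∂_k) / im(∂_{k+1}) we obtain:

  H_0: rank C_0 − rank ∂_1 = 7 − 6 = 1, and the invariant factors of ∂_1 are all 1, so H_0 ≅ Z.
  H_1: rank ker ∂_1 − rank ∂_2 = (9 − 6) − 0 = 3, and there is no ∂_2, so H_1 ≅ Z^3.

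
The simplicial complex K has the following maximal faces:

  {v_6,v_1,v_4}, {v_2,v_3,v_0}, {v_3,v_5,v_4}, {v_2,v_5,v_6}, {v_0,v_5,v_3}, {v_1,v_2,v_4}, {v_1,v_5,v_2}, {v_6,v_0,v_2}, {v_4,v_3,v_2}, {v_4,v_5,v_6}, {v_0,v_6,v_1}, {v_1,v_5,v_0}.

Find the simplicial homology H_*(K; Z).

H_0 ≅ Z,  H_1 ≅ Z/2,  H_2 = 0.

K has 7 vertices, 18 edges, 12 triangles.
rank ∂_0 = 0, rank ∂_1 = 6 ⇒ b_0 = 7 − 0 − 6 = 1; all invariant factors of ∂_1 are 1 so no torsion. So H_0 = Z.
rank ∂_1 = 6, rank ∂_2 = 12 ⇒ b_1 = 18 − 6 − 12 = 0; ∂_2 has invariant factor(s) [2] giving torsion. So H_1 = Z/2.
rank ∂_2 = 12, rank ∂_3 = 0 ⇒ b_2 = 12 − 12 − 0 = 0. So H_2 = 0.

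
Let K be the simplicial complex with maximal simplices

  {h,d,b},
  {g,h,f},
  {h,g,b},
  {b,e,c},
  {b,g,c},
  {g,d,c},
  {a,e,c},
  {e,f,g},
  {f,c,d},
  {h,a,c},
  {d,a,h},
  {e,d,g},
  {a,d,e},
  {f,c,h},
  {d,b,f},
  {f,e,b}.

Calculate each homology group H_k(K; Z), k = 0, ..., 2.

Take the total order a < b < c < d < e < f < g < h on the vertex set. Then K (dimension 2) consists of the simplices:

  0-simplices (8): a, b, c, d, e, f, g, h
  1-simplices (24): ac, ad, ae, ah, bc, bd, be, bf, bg, bh, cd, ce, cf, cg, ch, de, df, dg, dh, ef, eg, fg, fh, gh
  2-simplices (16): ace, ach, ade, adh, bce, bcg, bdf, bdh, bef, bgh, cdf, cdg, cfh, deg, efg, fgh

Hence C_0 ≅ Z^8, C_1 ≅ Z^24, C_2 ≅ Z^16.

∂_1: C_1 → C_0 is given by ∂[p,q] = [q] − [p]. For instance
  ∂dh = h − d.
As a 8×24 matrix over Z this has rank 7, with invariant factors (1,1,1,1,1,1,1).

Boundary ∂_2: C_2 → C_1 acts by ∂[p,q,r] = [q,r] − [p,r] + [p,q]. For instance
  ∂ade = de − ae + ad,
  ∂bce = ce − be + bc.
This gives a 24×16 integer matrix of rank 15; reducing to Smith normal form yields diagonal entries (1,1,1,1,1,1,1,1,1,1,1,1,1,1,1).

Now H_k = ker ∂_k / im ∂_{k+1}, so:

  H_0: rank C_0 − rank ∂_1 = 8 − 7 = 1, and the invariant factors of ∂_1 are all 1, so H_0 = Z.
  H_1: rank ker ∂_1 − rank ∂_2 = (24 − 7) − 15 = 2, and the invariant factors of ∂_2 are all 1, so H_1 = Z^2.
  H_2: rank ker ∂_2 − rank ∂_3 = (16 − 15) − 0 = 1, and there is no ∂_3, so H_2 = Z.

(K is a triangulation of the torus T^2.)

H_0 ≅ Z,  H_1 ≅ Z^2,  H_2 ≅ Z.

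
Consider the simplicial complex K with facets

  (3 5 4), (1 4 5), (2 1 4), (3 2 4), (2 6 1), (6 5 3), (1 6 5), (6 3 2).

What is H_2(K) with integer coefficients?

H_2 ≅ Z.

Take the total order 1 < 2 < 3 < 4 < 5 < 6 on the vertex set. Then K (dimension 2) consists of the simplices:

  0-simplices (6): [1], [2], [3], [4], [5], [6]
  1-simplices (12): [1,2], [1,4], [1,5], [1,6], [2,3], [2,4], [2,6], [3,4], [3,5], [3,6], [4,5], [5,6]
  2-simplices (8): [1,2,4], [1,2,6], [1,4,5], [1,5,6], [2,3,4], [2,3,6], [3,4,5], [3,5,6]

giving chain groups C_0 ≅ Z^6, C_1 ≅ Z^12, C_2 ≅ Z^8.

∂_1: C_1 → C_0 is given by ∂[p,q] = [q] − [p].
The resulting 6×12 matrix has rank 5, and its Smith normal form has invariant factors (1,1,1,1,1).

The boundary map ∂_2: C_2 → C_1 sends each 2-simplex [p,q,r] to [q,r] − [p,r] + [p,q]. For instance
  ∂[1,2,4] = [2,4] − [1,4] + [1,2],
  ∂[1,4,5] = [4,5] − [1,5] + [1,4].
As a 12×8 matrix over Z this has rank 7, with invariant factors (1,1,1,1,1,1,1).

From H_k ≅ ker(∂_k) / im(∂_{k+1}) we obtain:

  H_2: rank ker ∂_2 − rank ∂_3 = (8 − 7) − 0 = 1, and there is no ∂_3, so H_2 ≅ Z.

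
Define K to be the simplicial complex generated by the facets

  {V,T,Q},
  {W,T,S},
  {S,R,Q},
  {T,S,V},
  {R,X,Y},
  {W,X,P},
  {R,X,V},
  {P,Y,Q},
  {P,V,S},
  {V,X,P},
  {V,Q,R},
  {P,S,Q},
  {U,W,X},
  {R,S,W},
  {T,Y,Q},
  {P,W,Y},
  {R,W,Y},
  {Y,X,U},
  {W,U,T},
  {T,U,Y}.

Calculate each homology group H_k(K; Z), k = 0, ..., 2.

H_0 = Z,  H_1 = Z ⊕ Z/2Z,  H_2 = 0.

Take the total order P < Q < R < S < T < U < V < W < X < Y on the vertex set. Then K (dimension 2) consists of the simplices:

  0-simplices (10): P, Q, R, S, T, U, V, W, X, Y
  1-simplices (30): PQ, PS, PV, PW, PX, PY, QR, QS, QT, QV, QY, RS, RV, RW, RX, RY, ST, SV, SW, TU, TV, TW, TY, UW, UX, UY, VX, WX, WY, XY
  2-simplices (20): PQS, PQY, PSV, PVX, PWX, PWY, QRS, QRV, QTV, QTY, RSW, RVX, RWY, RXY, STV, STW, TUW, TUY, UWX, UXY

so the chain groups are C_0 ≅ Z^10, C_1 ≅ Z^30, C_2 ≅ Z^20.

Boundary ∂_1: C_1 → C_0 maps an edge to its endpoints' difference, ∂[p,q] = q − p. For instance
  ∂UX = X − U.
This gives a 10×30 integer matrix of rank 9; reducing to Smith normal form yields diagonal entries (1,1,1,1,1,1,1,1,1).

Boundary ∂_2: C_2 → C_1 sends each 2-simplex [p,q,r] to [q,r] − [p,r] + [p,q]. For instance
  ∂QRV = RV − QV + QR,
  ∂TUY = UY − TY + TU.
The 30×20 boundary matrix has rank 20 and Smith normal form diag(1,1,1,1,1,1,1,1,1,1,1,1,1,1,1,1,1,1,1,2).

Reading off H_k = ker ∂_k / im ∂_{k+1}:

  H_0: rank C_0 − rank ∂_1 = 10 − 9 = 1, and the invariant factors of ∂_1 are all 1, so H_0 ≅ Z.
  H_1: rank ker ∂_1 − rank ∂_2 = (30 − 9) − 20 = 1, and ∂_2 has invariant factor 2 > 1, so H_1 ≅ Z ⊕ Z/2Z.
  H_2: rank ker ∂_2 − rank ∂_3 = (20 − 20) − 0 = 0, and there is no ∂_3, so H_2 ≅ 0.

(K is a triangulation of the Klein bottle.)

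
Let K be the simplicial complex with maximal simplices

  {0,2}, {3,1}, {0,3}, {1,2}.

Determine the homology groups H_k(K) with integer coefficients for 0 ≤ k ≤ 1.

H_0 ≅ Z,  H_1 ≅ Z.

K has 4 vertices, 4 edges.
rank ∂_0 = 0, rank ∂_1 = 3 ⇒ b_0 = 4 − 0 − 3 = 1; all invariant factors of ∂_1 are 1 so no torsion. So H_0 ≅ Z.
rank ∂_1 = 3, rank ∂_2 = 0 ⇒ b_1 = 4 − 3 − 0 = 1. So H_1 ≅ Z.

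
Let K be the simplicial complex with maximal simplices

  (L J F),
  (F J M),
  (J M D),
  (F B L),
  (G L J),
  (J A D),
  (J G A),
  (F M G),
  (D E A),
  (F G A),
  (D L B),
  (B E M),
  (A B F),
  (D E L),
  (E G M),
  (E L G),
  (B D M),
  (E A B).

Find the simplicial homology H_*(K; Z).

K has 9 vertices, 27 edges, 18 triangles.
rank ∂_0 = 0, rank ∂_1 = 8 ⇒ b_0 = 9 − 0 − 8 = 1; all invariant factors of ∂_1 are 1 so no torsion. So H_0 = Z.
rank ∂_1 = 8, rank ∂_2 = 18 ⇒ b_1 = 27 − 8 − 18 = 1; ∂_2 has invariant factor(s) [2] giving torsion. So H_1 = Z ⊕ Z/2.
rank ∂_2 = 18, rank ∂_3 = 0 ⇒ b_2 = 18 − 18 − 0 = 0. So H_2 = 0.

H_0 ≅ Z,  H_1 ≅ Z ⊕ Z/2,  H_2 = 0.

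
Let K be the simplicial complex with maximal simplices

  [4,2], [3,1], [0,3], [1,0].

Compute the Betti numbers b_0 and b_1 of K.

Take the total order 0 < 1 < 2 < 3 < 4 on the vertex set. Then K (dimension 1) consists of the simplices:

  0-simplices (5): [0], [1], [2], [3], [4]
  1-simplices (4): [0,1], [0,3], [1,3], [2,4]

so the chain groups are C_0 ≅ Z^5, C_1 ≅ Z^4.

∂_1: C_1 → C_0 is given by ∂[p,q] = [q] − [p]. For instance
  ∂[0,3] = [3] − [0].
The 5×4 boundary matrix has rank 3 and Smith normal form diag(1,1,1).

Reading off H_k = ker ∂_k / im ∂_{k+1}:

  H_0: rank C_0 − rank ∂_1 = 5 − 3 = 2, and the invariant factors of ∂_1 are all 1, so H_0 = Z^2.
  H_1: rank ker ∂_1 − rank ∂_2 = (4 − 3) − 0 = 1, and there is no ∂_2, so H_1 = Z.

As a check, the Euler characteristic is 5 − 4 = 1, which agrees with 2 − 1 = 1.
(K is a triangulation of the disjoint union of the circle S^1 and the 1-simplex.)

Hence the Betti numbers are b_0 = 2, b_1 = 1.

b_0 = 2, b_1 = 1.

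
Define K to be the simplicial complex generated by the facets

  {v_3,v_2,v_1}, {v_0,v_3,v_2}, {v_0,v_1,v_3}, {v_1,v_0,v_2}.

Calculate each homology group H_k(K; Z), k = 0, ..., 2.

Take the total order v_0 < v_1 < v_2 < v_3 on the vertex set. Then K (dimension 2) consists of the simplices:

  0-simplices (4): [v_0], [v_1], [v_2], [v_3]
  1-simplices (6): [v_0,v_1], [v_0,v_2], [v_0,v_3], [v_1,v_2], [v_1,v_3], [v_2,v_3]
  2-simplices (4): [v_0,v_1,v_2], [v_0,v_1,v_3], [v_0,v_2,v_3], [v_1,v_2,v_3]

so the chain groups are C_0 ≅ Z^4, C_1 ≅ Z^6, C_2 ≅ Z^4.

∂_1: C_1 → C_0 is given by ∂[p,q] = [q] − [p]. For instance
  ∂[v_1,v_3] = [v_3] − [v_1].
This gives a 4×6 integer matrix of rank 3; reducing to Smith normal form yields diagonal entries (1,1,1).

Boundary ∂_2: C_2 → C_1 maps a triangle to the signed sum of its edges. For instance
  ∂[v_0,v_1,v_3] = [v_1,v_3] − [v_0,v_3] + [v_0,v_1],
  ∂[v_0,v_1,v_2] = [v_1,v_2] − [v_0,v_2] + [v_0,v_1].
This gives a 6×4 integer matrix of rank 3; reducing to Smith normal form yields diagonal entries (1,1,1).

Computing H_k = (kernel of ∂_k) / (image of ∂_{k+1}):

  H_0: rank C_0 − rank ∂_1 = 4 − 3 = 1, and the invariant factors of ∂_1 are all 1, so H_0 = Z.
  H_1: rank ker ∂_1 − rank ∂_2 = (6 − 3) − 3 = 0, and the invariant factors of ∂_2 are all 1, so H_1 = 0.
  H_2: rank ker ∂_2 − rank ∂_3 = (4 − 3) − 0 = 1, and there is no ∂_3, so H_2 = Z.

H_0 = Z,  H_1 = 0,  H_2 = Z.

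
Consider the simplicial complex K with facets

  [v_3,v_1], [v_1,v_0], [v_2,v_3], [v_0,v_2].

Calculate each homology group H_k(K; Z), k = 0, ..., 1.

H_0 ≅ Z,  H_1 ≅ Z.

K has 4 vertices, 4 edges.
rank ∂_0 = 0, rank ∂_1 = 3 ⇒ b_0 = 4 − 0 − 3 = 1; all invariant factors of ∂_1 are 1 so no torsion. So H_0 ≅ Z.
rank ∂_1 = 3, rank ∂_2 = 0 ⇒ b_1 = 4 − 3 − 0 = 1. So H_1 ≅ Z.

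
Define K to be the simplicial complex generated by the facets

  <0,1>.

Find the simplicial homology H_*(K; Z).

H_0 = Z,  H_1 = 0.

Take the total order 0 < 1 on the vertex set. Then K (dimension 1) consists of the simplices:

  0-simplices (2): [0], [1]
  1-simplices (1): [0,1]

giving chain groups C_0 ≅ Z^2, C_1 ≅ Z^1.

∂_1: C_1 → C_0 is given by ∂[p,q] = [q] − [p]. For instance
  ∂[0,1] = [1] − [0].
The 2×1 boundary matrix has rank 1 and Smith normal form diag(1).

Computing H_k = (kernel of ∂_k) / (image of ∂_{k+1}):

  H_0: rank C_0 − rank ∂_1 = 2 − 1 = 1, and the invariant factors of ∂_1 are all 1, so H_0 ≅ Z.
  H_1: rank ker ∂_1 − rank ∂_2 = (1 − 1) − 0 = 0, and there is no ∂_2, so H_1 ≅ 0.

As a check, the Euler characteristic is 2 − 1 = 1, which agrees with 1 − 0 = 1.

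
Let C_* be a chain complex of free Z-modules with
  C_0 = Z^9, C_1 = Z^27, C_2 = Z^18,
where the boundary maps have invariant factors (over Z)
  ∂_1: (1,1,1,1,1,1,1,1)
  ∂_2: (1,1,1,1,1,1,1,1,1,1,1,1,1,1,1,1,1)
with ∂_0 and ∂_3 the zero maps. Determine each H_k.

H_0 = Z,  H_1 = Z^2,  H_2 = Z.

H_0: b_0 = 9 − 0 − 8 = 1; torsion from ∂_1 factors > 1: none. So H_0 = Z.
H_1: b_1 = 27 − 8 − 17 = 2; torsion from ∂_2 factors > 1: none. So H_1 = Z^2.
H_2: b_2 = 18 − 17 − 0 = 1; torsion from ∂_3 factors > 1: none. So H_2 = Z.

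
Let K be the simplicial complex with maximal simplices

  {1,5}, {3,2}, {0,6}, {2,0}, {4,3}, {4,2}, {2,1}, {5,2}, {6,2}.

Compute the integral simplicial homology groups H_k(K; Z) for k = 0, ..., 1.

Take the total order 0 < 1 < 2 < 3 < 4 < 5 < 6 on the vertex set. Then K (dimension 1) consists of the simplices:

  0-simplices (7): [0], [1], [2], [3], [4], [5], [6]
  1-simplices (9): [0,2], [0,6], [1,2], [1,5], [2,3], [2,4], [2,5], [2,6], [3,4]

giving chain groups C_0 ≅ Z^7, C_1 ≅ Z^9.

Boundary ∂_1: C_1 → C_0 sends each edge [p,q] (with p < q) to q − p.
As a 7×9 matrix over Z this has rank 6, with invariant factors (1,1,1,1,1,1).

From H_k ≅ ker(∂_k) / im(∂_{k+1}) we obtain:

  H_0: rank C_0 − rank ∂_1 = 7 − 6 = 1, and the invariant factors of ∂_1 are all 1, so H_0 ≅ Z.
  H_1: rank ker ∂_1 − rank ∂_2 = (9 − 6) − 0 = 3, and there is no ∂_2, so H_1 ≅ Z^3.

H_0 = Z,  H_1 = Z^3.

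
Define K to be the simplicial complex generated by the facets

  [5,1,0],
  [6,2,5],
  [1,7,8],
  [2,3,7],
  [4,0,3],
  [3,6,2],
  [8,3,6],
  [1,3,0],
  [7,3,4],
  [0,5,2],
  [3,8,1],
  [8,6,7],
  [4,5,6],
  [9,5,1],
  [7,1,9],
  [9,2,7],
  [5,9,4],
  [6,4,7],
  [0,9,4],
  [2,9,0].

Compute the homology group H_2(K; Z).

H_2 = 0.

We work with the vertex ordering 0 < 1 < 2 < 3 < 4 < 5 < 6 < 7 < 8 < 9. The simplices of K, each written with vertices in increasing order, are:

  0-simplices (10): [0], [1], [2], [3], [4], [5], [6], [7], [8], [9]
  1-simplices (30): (30 of them)
  2-simplices (20): (20 of them)

Hence C_0 ≅ Z^10, C_1 ≅ Z^30, C_2 ≅ Z^20.

∂_1: C_1 → C_0 sends each edge [p,q] (with p < q) to q − p. For instance
  ∂[0,9] = [9] − [0].
The 10×30 boundary matrix has rank 9 and Smith normal form diag(1,1,1,1,1,1,1,1,1).

∂_2: C_2 → C_1 acts by ∂[p,q,r] = [q,r] − [p,r] + [p,q]. For instance
  ∂[0,2,9] = [2,9] − [0,9] + [0,2],
  ∂[1,7,9] = [7,9] − [1,9] + [1,7].
The 30×20 boundary matrix has rank 20 and Smith normal form diag(1,1,1,1,1,1,1,1,1,1,1,1,1,1,1,1,1,1,1,2).

Computing H_k = (kernel of ∂_k) / (image of ∂_{k+1}):

  H_2: rank ker ∂_2 − rank ∂_3 = (20 − 20) − 0 = 0, and there is no ∂_3, so H_2 ≅ 0.

(K is a triangulation of the Klein bottle.)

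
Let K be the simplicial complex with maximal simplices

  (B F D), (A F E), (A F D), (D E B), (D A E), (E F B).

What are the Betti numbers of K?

b_0 = 1, b_1 = 0, b_2 = 1.

Order the vertices as A < B < D < E < F. Listing each simplex with vertices in this order, K has dimension 2 with simplices:

  0-simplices (5): A, B, D, E, F
  1-simplices (9): AD, AE, AF, BD, BE, BF, DE, DF, EF
  2-simplices (6): ADE, ADF, AEF, BDE, BDF, BEF

giving chain groups C_0 ≅ Z^5, C_1 ≅ Z^9, C_2 ≅ Z^6.

Boundary ∂_1: C_1 → C_0 maps an edge to its endpoints' difference, ∂[p,q] = q − p.
This gives a 5×9 integer matrix of rank 4; reducing to Smith normal form yields diagonal entries (1,1,1,1).

Boundary ∂_2: C_2 → C_1 sends each 2-simplex [p,q,r] to [q,r] − [p,r] + [p,q]. For instance
  ∂BEF = EF − BF + BE,
  ∂ADE = DE − AE + AD.
As a 9×6 matrix over Z this has rank 5, with invariant factors (1,1,1,1,1).

Now H_k = ker ∂_k / im ∂_{k+1}, so:

  H_0: rank C_0 − rank ∂_1 = 5 − 4 = 1, and the invariant factors of ∂_1 are all 1, so H_0 ≅ Z.
  H_1: rank ker ∂_1 − rank ∂_2 = (9 − 4) − 5 = 0, and the invariant factors of ∂_2 are all 1, so H_1 ≅ 0.
  H_2: rank ker ∂_2 − rank ∂_3 = (6 − 5) − 0 = 1, and there is no ∂_3, so H_2 ≅ Z.

(K is a triangulation of the 2-sphere S^2.)

Hence the Betti numbers are b_0 = 1, b_1 = 0, b_2 = 1.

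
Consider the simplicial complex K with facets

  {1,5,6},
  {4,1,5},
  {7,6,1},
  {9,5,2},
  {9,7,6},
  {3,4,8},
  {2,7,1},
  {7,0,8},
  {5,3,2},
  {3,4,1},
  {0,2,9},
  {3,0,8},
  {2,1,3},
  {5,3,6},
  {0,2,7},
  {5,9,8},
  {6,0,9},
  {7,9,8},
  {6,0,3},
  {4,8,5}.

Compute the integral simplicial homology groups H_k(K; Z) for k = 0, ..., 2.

K has 10 vertices, 30 edges, 20 triangles.
rank ∂_0 = 0, rank ∂_1 = 9 ⇒ b_0 = 10 − 0 − 9 = 1; all invariant factors of ∂_1 are 1 so no torsion. So H_0 = Z.
rank ∂_1 = 9, rank ∂_2 = 20 ⇒ b_1 = 30 − 9 − 20 = 1; ∂_2 has invariant factor(s) [2] giving torsion. So H_1 = Z ⊕ Z_2.
rank ∂_2 = 20, rank ∂_3 = 0 ⇒ b_2 = 20 − 20 − 0 = 0. So H_2 = 0.

H_0 ≅ Z,  H_1 ≅ Z ⊕ Z_2,  H_2 = 0.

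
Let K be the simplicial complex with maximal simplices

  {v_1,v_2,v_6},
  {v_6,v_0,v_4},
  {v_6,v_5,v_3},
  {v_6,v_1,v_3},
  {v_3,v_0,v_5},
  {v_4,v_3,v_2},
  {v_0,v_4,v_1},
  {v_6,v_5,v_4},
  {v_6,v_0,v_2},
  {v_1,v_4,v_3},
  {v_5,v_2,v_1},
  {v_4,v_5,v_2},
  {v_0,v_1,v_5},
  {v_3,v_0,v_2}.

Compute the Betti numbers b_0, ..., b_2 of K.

Fix the vertex order v_0 < v_1 < v_2 < v_3 < v_4 < v_5 < v_6 and write every simplex with vertices in increasing order. Then dim K = 2 and the simplices of K are:

  0-simplices (7): [v_0], [v_1], [v_2], [v_3], [v_4], [v_5], [v_6]
  1-simplices (21): (21 of them)
  2-simplices (14): (14 of them)

giving chain groups C_0 ≅ Z^7, C_1 ≅ Z^21, C_2 ≅ Z^14.

The boundary map ∂_1: C_1 → C_0 maps an edge to its endpoints' difference, ∂[p,q] = q − p. For instance
  ∂[v_3,v_6] = [v_6] − [v_3].
The 7×21 boundary matrix has rank 6 and Smith normal form diag(1,1,1,1,1,1).

∂_2: C_2 → C_1 sends each 2-simplex [p,q,r] to [q,r] − [p,r] + [p,q]. For instance
  ∂[v_4,v_5,v_6] = [v_5,v_6] − [v_4,v_6] + [v_4,v_5],
  ∂[v_0,v_2,v_3] = [v_2,v_3] − [v_0,v_3] + [v_0,v_2].
The 21×14 boundary matrix has rank 13 and Smith normal form diag(1,1,1,1,1,1,1,1,1,1,1,1,1).

Computing H_k = (kernel of ∂_k) / (image of ∂_{k+1}):

  H_0: rank C_0 − rank ∂_1 = 7 − 6 = 1, and the invariant factors of ∂_1 are all 1, so H_0 = Z.
  H_1: rank ker ∂_1 − rank ∂_2 = (21 − 6) − 13 = 2, and the invariant factors of ∂_2 are all 1, so H_1 = Z^2.
  H_2: rank ker ∂_2 − rank ∂_3 = (14 − 13) − 0 = 1, and there is no ∂_3, so H_2 = Z.

Hence the Betti numbers are b_0 = 1, b_1 = 2, b_2 = 1.

b_0 = 1, b_1 = 2, b_2 = 1.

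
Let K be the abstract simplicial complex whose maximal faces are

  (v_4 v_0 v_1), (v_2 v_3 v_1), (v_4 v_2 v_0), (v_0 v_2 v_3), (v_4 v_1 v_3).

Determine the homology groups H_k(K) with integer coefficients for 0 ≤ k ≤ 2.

H_0 ≅ Z,  H_1 ≅ Z,  H_2 = 0.

K has 5 vertices, 10 edges, 5 triangles.
rank ∂_0 = 0, rank ∂_1 = 4 ⇒ b_0 = 5 − 0 − 4 = 1; all invariant factors of ∂_1 are 1 so no torsion. So H_0 ≅ Z.
rank ∂_1 = 4, rank ∂_2 = 5 ⇒ b_1 = 10 − 4 − 5 = 1; all invariant factors of ∂_2 are 1 so no torsion. So H_1 ≅ Z.
rank ∂_2 = 5, rank ∂_3 = 0 ⇒ b_2 = 5 − 5 − 0 = 0. So H_2 ≅ 0.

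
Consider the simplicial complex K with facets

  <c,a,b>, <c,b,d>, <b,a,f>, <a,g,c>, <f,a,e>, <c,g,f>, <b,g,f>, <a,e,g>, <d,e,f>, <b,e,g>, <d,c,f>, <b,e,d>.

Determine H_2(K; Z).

H_2 = 0.

We work with the vertex ordering a < b < c < d < e < f < g. The simplices of K, each written with vertices in increasing order, are:

  0-simplices (7): a, b, c, d, e, f, g
  1-simplices (18): ab, ac, ae, af, ag, bc, bd, be, bf, bg, cd, cf, cg, de, df, ef, eg, fg
  2-simplices (12): abc, abf, acg, aef, aeg, bcd, bde, beg, bfg, cdf, cfg, def

so the chain groups are C_0 ≅ Z^7, C_1 ≅ Z^18, C_2 ≅ Z^12.

∂_1: C_1 → C_0 sends each edge [p,q] (with p < q) to q − p.
This gives a 7×18 integer matrix of rank 6; reducing to Smith normal form yields diagonal entries (1,1,1,1,1,1).

The boundary map ∂_2: C_2 → C_1 sends each 2-simplex [p,q,r] to [q,r] − [p,r] + [p,q]. For instance
  ∂beg = eg − bg + be,
  ∂bcd = cd − bd + bc.
This gives a 18×12 integer matrix of rank 12; reducing to Smith normal form yields diagonal entries (1,1,1,1,1,1,1,1,1,1,1,2).

Computing H_k = (kernel of ∂_k) / (image of ∂_{k+1}):

  H_2: rank ker ∂_2 − rank ∂_3 = (12 − 12) − 0 = 0, and there is no ∂_3, so H_2 ≅ 0.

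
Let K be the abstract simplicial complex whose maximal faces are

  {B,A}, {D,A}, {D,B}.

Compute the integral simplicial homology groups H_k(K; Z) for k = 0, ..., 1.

H_0 ≅ Z,  H_1 ≅ Z.

Fix the vertex order A < B < D and write every simplex with vertices in increasing order. Then dim K = 1 and the simplices of K are:

  0-simplices (3): A, B, D
  1-simplices (3): AB, AD, BD

so the chain groups are C_0 ≅ Z^3, C_1 ≅ Z^3.

∂_1: C_1 → C_0 sends each edge [p,q] (with p < q) to q − p. For instance
  ∂BD = D − B.
The 3×3 boundary matrix has rank 2 and Smith normal form diag(1,1).

From H_k ≅ ker(∂_k) / im(∂_{k+1}) we obtain:

  H_0: rank C_0 − rank ∂_1 = 3 − 2 = 1, and the invariant factors of ∂_1 are all 1, so H_0 = Z.
  H_1: rank ker ∂_1 − rank ∂_2 = (3 − 2) − 0 = 1, and there is no ∂_2, so H_1 = Z.

As a check, the Euler characteristic is 3 − 3 = 0, which agrees with 1 − 1 = 0.
(K is a triangulation of the circle S^1.)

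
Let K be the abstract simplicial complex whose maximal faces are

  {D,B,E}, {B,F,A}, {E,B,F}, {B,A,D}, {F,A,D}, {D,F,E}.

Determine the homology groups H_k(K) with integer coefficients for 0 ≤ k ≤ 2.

K has 5 vertices, 9 edges, 6 triangles.
rank ∂_0 = 0, rank ∂_1 = 4 ⇒ b_0 = 5 − 0 − 4 = 1; all invariant factors of ∂_1 are 1 so no torsion. So H_0 = Z.
rank ∂_1 = 4, rank ∂_2 = 5 ⇒ b_1 = 9 − 4 − 5 = 0; all invariant factors of ∂_2 are 1 so no torsion. So H_1 = 0.
rank ∂_2 = 5, rank ∂_3 = 0 ⇒ b_2 = 6 − 5 − 0 = 1. So H_2 = Z.

H_0 = Z,  H_1 = 0,  H_2 = Z.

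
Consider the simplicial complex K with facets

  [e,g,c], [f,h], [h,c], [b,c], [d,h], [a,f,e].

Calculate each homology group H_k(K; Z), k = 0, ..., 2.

K has 8 vertices, 10 edges, 2 triangles.
rank ∂_0 = 0, rank ∂_1 = 7 ⇒ b_0 = 8 − 0 − 7 = 1; all invariant factors of ∂_1 are 1 so no torsion. So H_0 = Z.
rank ∂_1 = 7, rank ∂_2 = 2 ⇒ b_1 = 10 − 7 − 2 = 1; all invariant factors of ∂_2 are 1 so no torsion. So H_1 = Z.
rank ∂_2 = 2, rank ∂_3 = 0 ⇒ b_2 = 2 − 2 − 0 = 0. So H_2 = 0.

H_0 = Z,  H_1 = Z,  H_2 = 0.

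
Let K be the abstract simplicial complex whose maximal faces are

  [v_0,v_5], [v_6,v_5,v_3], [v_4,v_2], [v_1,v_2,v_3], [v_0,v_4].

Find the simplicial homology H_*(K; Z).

H_0 = Z,  H_1 = Z,  H_2 = 0.

K has 7 vertices, 9 edges, 2 triangles.
rank ∂_0 = 0, rank ∂_1 = 6 ⇒ b_0 = 7 − 0 − 6 = 1; all invariant factors of ∂_1 are 1 so no torsion. So H_0 = Z.
rank ∂_1 = 6, rank ∂_2 = 2 ⇒ b_1 = 9 − 6 − 2 = 1; all invariant factors of ∂_2 are 1 so no torsion. So H_1 = Z.
rank ∂_2 = 2, rank ∂_3 = 0 ⇒ b_2 = 2 − 2 − 0 = 0. So H_2 = 0.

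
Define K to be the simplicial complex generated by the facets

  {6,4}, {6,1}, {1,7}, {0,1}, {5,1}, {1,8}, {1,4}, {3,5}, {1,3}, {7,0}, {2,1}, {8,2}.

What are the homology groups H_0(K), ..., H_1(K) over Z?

K has 9 vertices, 12 edges.
rank ∂_0 = 0, rank ∂_1 = 8 ⇒ b_0 = 9 − 0 − 8 = 1; all invariant factors of ∂_1 are 1 so no torsion. So H_0 ≅ Z.
rank ∂_1 = 8, rank ∂_2 = 0 ⇒ b_1 = 12 − 8 − 0 = 4. So H_1 ≅ Z^4.

H_0 = Z,  H_1 = Z^4.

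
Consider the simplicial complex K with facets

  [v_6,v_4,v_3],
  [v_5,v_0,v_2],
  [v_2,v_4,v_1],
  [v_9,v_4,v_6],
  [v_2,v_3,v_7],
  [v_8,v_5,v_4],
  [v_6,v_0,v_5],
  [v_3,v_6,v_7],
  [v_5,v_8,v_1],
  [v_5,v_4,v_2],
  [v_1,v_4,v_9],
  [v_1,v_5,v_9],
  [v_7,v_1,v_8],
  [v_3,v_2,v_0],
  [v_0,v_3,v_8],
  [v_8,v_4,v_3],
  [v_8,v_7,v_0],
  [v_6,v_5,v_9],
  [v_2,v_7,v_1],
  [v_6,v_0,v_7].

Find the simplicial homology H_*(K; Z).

H_0 = Z,  H_1 = Z ⊕ Z/2,  H_2 = 0.

Fix the vertex order v_0 < v_1 < v_2 < v_3 < v_4 < v_5 < v_6 < v_7 < v_8 < v_9 and write every simplex with vertices in increasing order. Then dim K = 2 and the simplices of K are:

  0-simplices (10): [v_0], [v_1], [v_2], [v_3], [v_4], [v_5], [v_6], [v_7], [v_8], [v_9]
  1-simplices (30): (30 of them)
  2-simplices (20): (20 of them)

so the chain groups are C_0 ≅ Z^10, C_1 ≅ Z^30, C_2 ≅ Z^20.

The boundary map ∂_1: C_1 → C_0 sends each edge [p,q] (with p < q) to q − p.
As a 10×30 matrix over Z this has rank 9, with invariant factors (1,1,1,1,1,1,1,1,1).

Boundary ∂_2: C_2 → C_1 maps a triangle to the signed sum of its edges. For instance
  ∂[v_0,v_3,v_8] = [v_3,v_8] − [v_0,v_8] + [v_0,v_3],
  ∂[v_1,v_2,v_4] = [v_2,v_4] − [v_1,v_4] + [v_1,v_2].
The 30×20 boundary matrix has rank 20 and Smith normal form diag(1,1,1,1,1,1,1,1,1,1,1,1,1,1,1,1,1,1,1,2).

Reading off H_k = ker ∂_k / im ∂_{k+1}:

  H_0: rank C_0 − rank ∂_1 = 10 − 9 = 1, and the invariant factors of ∂_1 are all 1, so H_0 ≅ Z.
  H_1: rank ker ∂_1 − rank ∂_2 = (30 − 9) − 20 = 1, and ∂_2 has invariant factor 2 > 1, so H_1 ≅ Z ⊕ Z/2.
  H_2: rank ker ∂_2 − rank ∂_3 = (20 − 20) − 0 = 0, and there is no ∂_3, so H_2 ≅ 0.

(K is a triangulation of the Klein bottle.)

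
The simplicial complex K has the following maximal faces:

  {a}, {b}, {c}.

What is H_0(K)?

Fix the vertex order a < b < c and write every simplex with vertices in increasing order. Then dim K = 0 and the simplices of K are:

  0-simplices (3): a, b, c

so the chain groups are C_0 ≅ Z^3.

From H_k ≅ ker(∂_k) / im(∂_{k+1}) we obtain:

  H_0: rank C_0 − rank ∂_1 = 3 − 0 = 3, and there is no ∂_1, so H_0 = Z^3.

H_0 = Z^3.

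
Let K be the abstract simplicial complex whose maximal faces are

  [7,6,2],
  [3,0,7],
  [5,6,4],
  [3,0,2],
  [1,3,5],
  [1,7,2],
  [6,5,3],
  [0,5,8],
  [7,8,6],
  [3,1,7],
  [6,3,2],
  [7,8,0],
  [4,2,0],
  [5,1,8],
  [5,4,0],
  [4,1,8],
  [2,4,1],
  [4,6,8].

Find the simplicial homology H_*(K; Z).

H_0 ≅ Z,  H_1 ≅ Z ⊕ Z/2Z,  H_2 = 0.

K has 9 vertices, 27 edges, 18 triangles.
rank ∂_0 = 0, rank ∂_1 = 8 ⇒ b_0 = 9 − 0 − 8 = 1; all invariant factors of ∂_1 are 1 so no torsion. So H_0 ≅ Z.
rank ∂_1 = 8, rank ∂_2 = 18 ⇒ b_1 = 27 − 8 − 18 = 1; ∂_2 has invariant factor(s) [2] giving torsion. So H_1 ≅ Z ⊕ Z/2Z.
rank ∂_2 = 18, rank ∂_3 = 0 ⇒ b_2 = 18 − 18 − 0 = 0. So H_2 ≅ 0.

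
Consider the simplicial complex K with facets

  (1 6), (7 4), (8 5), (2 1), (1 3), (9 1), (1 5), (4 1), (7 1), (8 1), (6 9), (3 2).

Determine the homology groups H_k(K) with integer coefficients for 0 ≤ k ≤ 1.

H_0 = Z,  H_1 = Z^4.

Fix the vertex order 1 < 2 < 3 < 4 < 5 < 6 < 7 < 8 < 9 and write every simplex with vertices in increasing order. Then dim K = 1 and the simplices of K are:

  0-simplices (9): [1], [2], [3], [4], [5], [6], [7], [8], [9]
  1-simplices (12): [1,2], [1,3], [1,4], [1,5], [1,6], [1,7], [1,8], [1,9], [2,3], [4,7], [5,8], [6,9]

so the chain groups are C_0 ≅ Z^9, C_1 ≅ Z^12.

Boundary ∂_1: C_1 → C_0 is given by ∂[p,q] = [q] − [p]. For instance
  ∂[1,2] = [2] − [1].
As a 9×12 matrix over Z this has rank 8, with invariant factors (1,1,1,1,1,1,1,1).

Reading off H_k = ker ∂_k / im ∂_{k+1}:

  H_0: rank C_0 − rank ∂_1 = 9 − 8 = 1, and the invariant factors of ∂_1 are all 1, so H_0 ≅ Z.
  H_1: rank ker ∂_1 − rank ∂_2 = (12 − 8) − 0 = 4, and there is no ∂_2, so H_1 ≅ Z^4.

(K is a triangulation of a wedge of 4 circles.)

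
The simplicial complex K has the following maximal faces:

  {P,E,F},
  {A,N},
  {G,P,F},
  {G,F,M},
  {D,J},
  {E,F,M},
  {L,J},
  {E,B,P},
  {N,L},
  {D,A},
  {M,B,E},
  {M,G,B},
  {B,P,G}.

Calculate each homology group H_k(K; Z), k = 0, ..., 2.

H_0 = Z^2,  H_1 = Z,  H_2 = Z.

K has 11 vertices, 17 edges, 8 triangles.
rank ∂_0 = 0, rank ∂_1 = 9 ⇒ b_0 = 11 − 0 − 9 = 2; all invariant factors of ∂_1 are 1 so no torsion. So H_0 = Z^2.
rank ∂_1 = 9, rank ∂_2 = 7 ⇒ b_1 = 17 − 9 − 7 = 1; all invariant factors of ∂_2 are 1 so no torsion. So H_1 = Z.
rank ∂_2 = 7, rank ∂_3 = 0 ⇒ b_2 = 8 − 7 − 0 = 1. So H_2 = Z.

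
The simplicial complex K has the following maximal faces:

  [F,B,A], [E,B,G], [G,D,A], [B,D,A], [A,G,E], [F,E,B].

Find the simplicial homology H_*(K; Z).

H_0 = Z,  H_1 = Z,  H_2 = 0.

Fix the vertex order A < B < D < E < F < G and write every simplex with vertices in increasing order. Then dim K = 2 and the simplices of K are:

  0-simplices (6): A, B, D, E, F, G
  1-simplices (12): AB, AD, AE, AF, AG, BD, BE, BF, BG, DG, EF, EG
  2-simplices (6): ABD, ABF, ADG, AEG, BEF, BEG

Hence C_0 ≅ Z^6, C_1 ≅ Z^12, C_2 ≅ Z^6.

∂_1: C_1 → C_0 is given by ∂[p,q] = [q] − [p]. For instance
  ∂AG = G − A.
The resulting 6×12 matrix has rank 5, and its Smith normal form has invariant factors (1,1,1,1,1).

The boundary map ∂_2: C_2 → C_1 acts by ∂[p,q,r] = [q,r] − [p,r] + [p,q]. For instance
  ∂ABF = BF − AF + AB,
  ∂BEF = EF − BF + BE.
As a 12×6 matrix over Z this has rank 6, with invariant factors (1,1,1,1,1,1).

Reading off H_k = ker ∂_k / im ∂_{k+1}:

  H_0: rank C_0 − rank ∂_1 = 6 − 5 = 1, and the invariant factors of ∂_1 are all 1, so H_0 = Z.
  H_1: rank ker ∂_1 − rank ∂_2 = (12 − 5) − 6 = 1, and the invariant factors of ∂_2 are all 1, so H_1 = Z.
  H_2: rank ker ∂_2 − rank ∂_3 = (6 − 6) − 0 = 0, and there is no ∂_3, so H_2 = 0.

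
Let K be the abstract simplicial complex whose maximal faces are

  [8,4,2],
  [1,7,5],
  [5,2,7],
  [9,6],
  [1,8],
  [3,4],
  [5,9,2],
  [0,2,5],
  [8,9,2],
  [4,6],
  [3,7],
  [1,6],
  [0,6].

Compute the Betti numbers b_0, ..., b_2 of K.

Order the vertices as 0 < 1 < 2 < 3 < 4 < 5 < 6 < 7 < 8 < 9. Listing each simplex with vertices in this order, K has dimension 2 with simplices:

  0-simplices (10): [0], [1], [2], [3], [4], [5], [6], [7], [8], [9]
  1-simplices (20): [0,2], [0,5], [0,6], [1,5], [1,6], [1,7], [1,8], [2,4], [2,5], [2,7], [2,8], [2,9], [3,4], [3,7], [4,6], [4,8], [5,7], [5,9], [6,9], [8,9]
  2-simplices (6): [0,2,5], [1,5,7], [2,4,8], [2,5,7], [2,5,9], [2,8,9]

so the chain groups are C_0 ≅ Z^10, C_1 ≅ Z^20, C_2 ≅ Z^6.

The boundary map ∂_1: C_1 → C_0 is given by ∂[p,q] = [q] − [p].
The 10×20 boundary matrix has rank 9 and Smith normal form diag(1,1,1,1,1,1,1,1,1).

Boundary ∂_2: C_2 → C_1 acts by ∂[p,q,r] = [q,r] − [p,r] + [p,q]. For instance
  ∂[2,8,9] = [8,9] − [2,9] + [2,8],
  ∂[2,5,7] = [5,7] − [2,7] + [2,5].
As a 20×6 matrix over Z this has rank 6, with invariant factors (1,1,1,1,1,1).

Computing H_k = (kernel of ∂_k) / (image of ∂_{k+1}):

  H_0: rank C_0 − rank ∂_1 = 10 − 9 = 1, and the invariant factors of ∂_1 are all 1, so H_0 ≅ Z.
  H_1: rank ker ∂_1 − rank ∂_2 = (20 − 9) − 6 = 5, and the invariant factors of ∂_2 are all 1, so H_1 ≅ Z^5.
  H_2: rank ker ∂_2 − rank ∂_3 = (6 − 6) − 0 = 0, and there is no ∂_3, so H_2 ≅ 0.

Hence the Betti numbers are b_0 = 1, b_1 = 5, b_2 = 0.

b_0 = 1, b_1 = 5, b_2 = 0.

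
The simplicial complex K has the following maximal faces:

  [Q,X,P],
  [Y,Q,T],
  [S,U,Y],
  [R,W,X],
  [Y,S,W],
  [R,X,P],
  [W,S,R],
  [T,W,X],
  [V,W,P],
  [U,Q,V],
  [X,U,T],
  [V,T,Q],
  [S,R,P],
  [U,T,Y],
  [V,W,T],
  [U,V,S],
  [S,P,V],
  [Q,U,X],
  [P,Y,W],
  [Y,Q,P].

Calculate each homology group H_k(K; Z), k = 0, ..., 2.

H_0 = Z,  H_1 = Z ⊕ Z/2,  H_2 = 0.

Fix the vertex order P < Q < R < S < T < U < V < W < X < Y and write every simplex with vertices in increasing order. Then dim K = 2 and the simplices of K are:

  0-simplices (10): P, Q, R, S, T, U, V, W, X, Y
  1-simplices (30): PQ, PR, PS, PV, PW, PX, PY, QT, QU, QV, QX, QY, RS, RW, RX, SU, SV, SW, SY, TU, TV, TW, TX, TY, UV, UX, UY, VW, WX, WY
  2-simplices (20): PQX, PQY, PRS, PRX, PSV, PVW, PWY, QTV, QTY, QUV, QUX, RSW, RWX, SUV, SUY, SWY, TUX, TUY, TVW, TWX

Hence C_0 ≅ Z^10, C_1 ≅ Z^30, C_2 ≅ Z^20.

Boundary ∂_1: C_1 → C_0 is given by ∂[p,q] = [q] − [p]. For instance
  ∂RS = S − R.
As a 10×30 matrix over Z this has rank 9, with invariant factors (1,1,1,1,1,1,1,1,1).

Boundary ∂_2: C_2 → C_1 sends each 2-simplex [p,q,r] to [q,r] − [p,r] + [p,q]. For instance
  ∂QUV = UV − QV + QU,
  ∂TUY = UY − TY + TU.
The 30×20 boundary matrix has rank 20 and Smith normal form diag(1,1,1,1,1,1,1,1,1,1,1,1,1,1,1,1,1,1,1,2).

From H_k ≅ ker(∂_k) / im(∂_{k+1}) we obtain:

  H_0: rank C_0 − rank ∂_1 = 10 − 9 = 1, and the invariant factors of ∂_1 are all 1, so H_0 ≅ Z.
  H_1: rank ker ∂_1 − rank ∂_2 = (30 − 9) − 20 = 1, and ∂_2 has invariant factor 2 > 1, so H_1 ≅ Z ⊕ Z/2.
  H_2: rank ker ∂_2 − rank ∂_3 = (20 − 20) − 0 = 0, and there is no ∂_3, so H_2 ≅ 0.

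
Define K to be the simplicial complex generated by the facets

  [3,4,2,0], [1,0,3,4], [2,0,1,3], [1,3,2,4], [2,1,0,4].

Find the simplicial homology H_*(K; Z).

Order the vertices as 0 < 1 < 2 < 3 < 4. Listing each simplex with vertices in this order, K has dimension 3 with simplices:

  0-simplices (5): [0], [1], [2], [3], [4]
  1-simplices (10): [0,1], [0,2], [0,3], [0,4], [1,2], [1,3], [1,4], [2,3], [2,4], [3,4]
  2-simplices (10): [0,1,2], [0,1,3], [0,1,4], [0,2,3], [0,2,4], [0,3,4], [1,2,3], [1,2,4], [1,3,4], [2,3,4]
  3-simplices (5): [0,1,2,3], [0,1,2,4], [0,1,3,4], [0,2,3,4], [1,2,3,4]

giving chain groups C_0 ≅ Z^5, C_1 ≅ Z^10, C_2 ≅ Z^10, C_3 ≅ Z^5.

∂_1: C_1 → C_0 sends each edge [p,q] (with p < q) to q − p.
The resulting 5×10 matrix has rank 4, and its Smith normal form has invariant factors (1,1,1,1).

Boundary ∂_2: C_2 → C_1 maps a triangle to the signed sum of its edges. For instance
  ∂[2,3,4] = [3,4] − [2,4] + [2,3],
  ∂[0,2,4] = [2,4] − [0,4] + [0,2].
This gives a 10×10 integer matrix of rank 6; reducing to Smith normal form yields diagonal entries (1,1,1,1,1,1).

The boundary map ∂_3: C_3 → C_2 sends each 3-simplex σ to the alternating sum Σ_i (−1)^i (σ with its i-th vertex removed). For instance
  ∂[0,2,3,4] = [2,3,4] − [0,3,4] + [0,2,4] − [0,2,3],
  ∂[0,1,2,4] = [1,2,4] − [0,2,4] + [0,1,4] − [0,1,2].
The 10×5 boundary matrix has rank 4 and Smith normal form diag(1,1,1,1).

Reading off H_k = ker ∂_k / im ∂_{k+1}:

  H_0: rank C_0 − rank ∂_1 = 5 − 4 = 1, and the invariant factors of ∂_1 are all 1, so H_0 ≅ Z.
  H_1: rank ker ∂_1 − rank ∂_2 = (10 − 4) − 6 = 0, and the invariant factors of ∂_2 are all 1, so H_1 ≅ 0.
  H_2: rank ker ∂_2 − rank ∂_3 = (10 − 6) − 4 = 0, and the invariant factors of ∂_3 are all 1, so H_2 ≅ 0.
  H_3: rank ker ∂_3 − rank ∂_4 = (5 − 4) − 0 = 1, and there is no ∂_4, so H_3 ≅ Z.

As a check, the Euler characteristic is 5 − 10 + 10 − 5 = 0, which agrees with 1 − 0 + 0 − 1 = 0.

H_0 ≅ Z,  H_1 = 0,  H_2 = 0,  H_3 ≅ Z.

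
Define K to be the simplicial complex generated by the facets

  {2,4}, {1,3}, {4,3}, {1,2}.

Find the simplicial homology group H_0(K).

H_0 = Z.

K has 4 vertices, 4 edges.
rank ∂_0 = 0, rank ∂_1 = 3 ⇒ b_0 = 4 − 0 − 3 = 1; all invariant factors of ∂_1 are 1 so no torsion. So H_0 ≅ Z.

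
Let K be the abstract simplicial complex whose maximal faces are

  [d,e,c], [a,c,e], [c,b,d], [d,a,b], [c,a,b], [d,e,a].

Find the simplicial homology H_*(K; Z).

H_0 = Z,  H_1 = 0,  H_2 = Z.

Fix the vertex order a < b < c < d < e and write every simplex with vertices in increasing order. Then dim K = 2 and the simplices of K are:

  0-simplices (5): a, b, c, d, e
  1-simplices (9): ab, ac, ad, ae, bc, bd, cd, ce, de
  2-simplices (6): abc, abd, ace, ade, bcd, cde

Hence C_0 ≅ Z^5, C_1 ≅ Z^9, C_2 ≅ Z^6.

Boundary ∂_1: C_1 → C_0 maps an edge to its endpoints' difference, ∂[p,q] = q − p.
The 5×9 boundary matrix has rank 4 and Smith normal form diag(1,1,1,1).

Boundary ∂_2: C_2 → C_1 acts by ∂[p,q,r] = [q,r] − [p,r] + [p,q]. For instance
  ∂ace = ce − ae + ac,
  ∂abd = bd − ad + ab.
This gives a 9×6 integer matrix of rank 5; reducing to Smith normal form yields diagonal entries (1,1,1,1,1).

Reading off H_k = ker ∂_k / im ∂_{k+1}:

  H_0: rank C_0 − rank ∂_1 = 5 − 4 = 1, and the invariant factors of ∂_1 are all 1, so H_0 ≅ Z.
  H_1: rank ker ∂_1 − rank ∂_2 = (9 − 4) − 5 = 0, and the invariant factors of ∂_2 are all 1, so H_1 ≅ 0.
  H_2: rank ker ∂_2 − rank ∂_3 = (6 − 5) − 0 = 1, and there is no ∂_3, so H_2 ≅ Z.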